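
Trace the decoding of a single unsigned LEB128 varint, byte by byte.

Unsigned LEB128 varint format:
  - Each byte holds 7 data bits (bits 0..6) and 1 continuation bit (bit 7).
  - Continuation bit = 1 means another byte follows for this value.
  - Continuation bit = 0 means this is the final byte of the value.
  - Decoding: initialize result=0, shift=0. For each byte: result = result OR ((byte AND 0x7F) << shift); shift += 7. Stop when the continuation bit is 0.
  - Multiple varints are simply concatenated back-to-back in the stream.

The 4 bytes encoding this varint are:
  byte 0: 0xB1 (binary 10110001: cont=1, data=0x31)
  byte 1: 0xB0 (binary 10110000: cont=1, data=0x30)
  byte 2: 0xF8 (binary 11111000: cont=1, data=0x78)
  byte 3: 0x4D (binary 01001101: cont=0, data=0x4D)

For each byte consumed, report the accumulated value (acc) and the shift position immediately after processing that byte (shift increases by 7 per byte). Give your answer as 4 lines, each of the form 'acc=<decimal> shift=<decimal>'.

byte 0=0xB1: payload=0x31=49, contrib = 49<<0 = 49; acc -> 49, shift -> 7
byte 1=0xB0: payload=0x30=48, contrib = 48<<7 = 6144; acc -> 6193, shift -> 14
byte 2=0xF8: payload=0x78=120, contrib = 120<<14 = 1966080; acc -> 1972273, shift -> 21
byte 3=0x4D: payload=0x4D=77, contrib = 77<<21 = 161480704; acc -> 163452977, shift -> 28

Answer: acc=49 shift=7
acc=6193 shift=14
acc=1972273 shift=21
acc=163452977 shift=28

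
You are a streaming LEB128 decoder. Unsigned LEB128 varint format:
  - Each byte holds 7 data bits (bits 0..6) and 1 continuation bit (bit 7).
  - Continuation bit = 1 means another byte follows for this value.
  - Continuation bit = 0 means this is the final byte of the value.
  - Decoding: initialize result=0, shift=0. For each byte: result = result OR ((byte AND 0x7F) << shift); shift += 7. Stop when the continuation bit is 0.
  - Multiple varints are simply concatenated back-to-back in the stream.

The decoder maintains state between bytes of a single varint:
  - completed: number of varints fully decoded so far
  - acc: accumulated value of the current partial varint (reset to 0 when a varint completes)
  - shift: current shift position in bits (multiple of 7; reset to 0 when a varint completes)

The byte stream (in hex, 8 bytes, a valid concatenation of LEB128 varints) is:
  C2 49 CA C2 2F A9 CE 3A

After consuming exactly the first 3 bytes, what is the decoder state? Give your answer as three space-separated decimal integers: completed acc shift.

byte[0]=0xC2 cont=1 payload=0x42: acc |= 66<<0 -> completed=0 acc=66 shift=7
byte[1]=0x49 cont=0 payload=0x49: varint #1 complete (value=9410); reset -> completed=1 acc=0 shift=0
byte[2]=0xCA cont=1 payload=0x4A: acc |= 74<<0 -> completed=1 acc=74 shift=7

Answer: 1 74 7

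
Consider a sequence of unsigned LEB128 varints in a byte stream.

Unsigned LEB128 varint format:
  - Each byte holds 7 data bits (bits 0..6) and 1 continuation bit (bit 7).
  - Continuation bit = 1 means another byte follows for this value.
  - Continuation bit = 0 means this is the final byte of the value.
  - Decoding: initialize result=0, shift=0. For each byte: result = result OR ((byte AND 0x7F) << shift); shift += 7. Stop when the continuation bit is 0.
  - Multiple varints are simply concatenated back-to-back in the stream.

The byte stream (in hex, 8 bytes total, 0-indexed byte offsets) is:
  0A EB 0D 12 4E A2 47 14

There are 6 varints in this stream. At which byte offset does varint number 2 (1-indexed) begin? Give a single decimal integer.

Answer: 1

Derivation:
  byte[0]=0x0A cont=0 payload=0x0A=10: acc |= 10<<0 -> acc=10 shift=7 [end]
Varint 1: bytes[0:1] = 0A -> value 10 (1 byte(s))
  byte[1]=0xEB cont=1 payload=0x6B=107: acc |= 107<<0 -> acc=107 shift=7
  byte[2]=0x0D cont=0 payload=0x0D=13: acc |= 13<<7 -> acc=1771 shift=14 [end]
Varint 2: bytes[1:3] = EB 0D -> value 1771 (2 byte(s))
  byte[3]=0x12 cont=0 payload=0x12=18: acc |= 18<<0 -> acc=18 shift=7 [end]
Varint 3: bytes[3:4] = 12 -> value 18 (1 byte(s))
  byte[4]=0x4E cont=0 payload=0x4E=78: acc |= 78<<0 -> acc=78 shift=7 [end]
Varint 4: bytes[4:5] = 4E -> value 78 (1 byte(s))
  byte[5]=0xA2 cont=1 payload=0x22=34: acc |= 34<<0 -> acc=34 shift=7
  byte[6]=0x47 cont=0 payload=0x47=71: acc |= 71<<7 -> acc=9122 shift=14 [end]
Varint 5: bytes[5:7] = A2 47 -> value 9122 (2 byte(s))
  byte[7]=0x14 cont=0 payload=0x14=20: acc |= 20<<0 -> acc=20 shift=7 [end]
Varint 6: bytes[7:8] = 14 -> value 20 (1 byte(s))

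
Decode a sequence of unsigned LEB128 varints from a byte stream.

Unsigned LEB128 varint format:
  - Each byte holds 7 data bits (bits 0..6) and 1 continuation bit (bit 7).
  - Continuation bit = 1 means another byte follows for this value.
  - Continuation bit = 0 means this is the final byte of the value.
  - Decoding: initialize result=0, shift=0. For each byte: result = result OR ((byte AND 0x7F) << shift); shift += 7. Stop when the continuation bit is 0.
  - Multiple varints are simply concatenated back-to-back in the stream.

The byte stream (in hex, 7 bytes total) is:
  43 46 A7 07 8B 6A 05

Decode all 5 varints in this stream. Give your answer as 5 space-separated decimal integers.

  byte[0]=0x43 cont=0 payload=0x43=67: acc |= 67<<0 -> acc=67 shift=7 [end]
Varint 1: bytes[0:1] = 43 -> value 67 (1 byte(s))
  byte[1]=0x46 cont=0 payload=0x46=70: acc |= 70<<0 -> acc=70 shift=7 [end]
Varint 2: bytes[1:2] = 46 -> value 70 (1 byte(s))
  byte[2]=0xA7 cont=1 payload=0x27=39: acc |= 39<<0 -> acc=39 shift=7
  byte[3]=0x07 cont=0 payload=0x07=7: acc |= 7<<7 -> acc=935 shift=14 [end]
Varint 3: bytes[2:4] = A7 07 -> value 935 (2 byte(s))
  byte[4]=0x8B cont=1 payload=0x0B=11: acc |= 11<<0 -> acc=11 shift=7
  byte[5]=0x6A cont=0 payload=0x6A=106: acc |= 106<<7 -> acc=13579 shift=14 [end]
Varint 4: bytes[4:6] = 8B 6A -> value 13579 (2 byte(s))
  byte[6]=0x05 cont=0 payload=0x05=5: acc |= 5<<0 -> acc=5 shift=7 [end]
Varint 5: bytes[6:7] = 05 -> value 5 (1 byte(s))

Answer: 67 70 935 13579 5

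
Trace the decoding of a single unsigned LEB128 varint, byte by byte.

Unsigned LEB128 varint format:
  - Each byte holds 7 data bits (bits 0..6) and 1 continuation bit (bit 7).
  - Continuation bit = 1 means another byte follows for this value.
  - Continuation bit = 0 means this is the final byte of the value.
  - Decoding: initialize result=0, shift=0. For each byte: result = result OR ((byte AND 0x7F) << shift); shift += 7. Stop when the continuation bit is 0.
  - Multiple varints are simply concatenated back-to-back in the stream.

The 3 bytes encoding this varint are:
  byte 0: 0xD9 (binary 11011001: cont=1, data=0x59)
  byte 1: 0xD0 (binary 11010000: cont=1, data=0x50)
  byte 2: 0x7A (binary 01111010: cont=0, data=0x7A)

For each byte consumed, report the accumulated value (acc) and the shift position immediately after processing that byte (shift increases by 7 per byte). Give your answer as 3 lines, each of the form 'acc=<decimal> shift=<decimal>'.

byte 0=0xD9: payload=0x59=89, contrib = 89<<0 = 89; acc -> 89, shift -> 7
byte 1=0xD0: payload=0x50=80, contrib = 80<<7 = 10240; acc -> 10329, shift -> 14
byte 2=0x7A: payload=0x7A=122, contrib = 122<<14 = 1998848; acc -> 2009177, shift -> 21

Answer: acc=89 shift=7
acc=10329 shift=14
acc=2009177 shift=21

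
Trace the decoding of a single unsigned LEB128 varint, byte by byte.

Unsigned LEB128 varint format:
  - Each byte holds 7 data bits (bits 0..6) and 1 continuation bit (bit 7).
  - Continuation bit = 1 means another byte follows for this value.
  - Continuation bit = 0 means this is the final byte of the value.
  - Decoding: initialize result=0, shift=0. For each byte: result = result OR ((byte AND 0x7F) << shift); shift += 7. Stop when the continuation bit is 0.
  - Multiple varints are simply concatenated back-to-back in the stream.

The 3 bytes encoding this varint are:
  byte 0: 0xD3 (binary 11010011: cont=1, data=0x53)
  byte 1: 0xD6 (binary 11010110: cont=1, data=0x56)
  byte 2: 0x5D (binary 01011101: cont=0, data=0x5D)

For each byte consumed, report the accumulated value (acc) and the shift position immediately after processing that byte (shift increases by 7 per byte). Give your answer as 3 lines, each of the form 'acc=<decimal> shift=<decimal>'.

byte 0=0xD3: payload=0x53=83, contrib = 83<<0 = 83; acc -> 83, shift -> 7
byte 1=0xD6: payload=0x56=86, contrib = 86<<7 = 11008; acc -> 11091, shift -> 14
byte 2=0x5D: payload=0x5D=93, contrib = 93<<14 = 1523712; acc -> 1534803, shift -> 21

Answer: acc=83 shift=7
acc=11091 shift=14
acc=1534803 shift=21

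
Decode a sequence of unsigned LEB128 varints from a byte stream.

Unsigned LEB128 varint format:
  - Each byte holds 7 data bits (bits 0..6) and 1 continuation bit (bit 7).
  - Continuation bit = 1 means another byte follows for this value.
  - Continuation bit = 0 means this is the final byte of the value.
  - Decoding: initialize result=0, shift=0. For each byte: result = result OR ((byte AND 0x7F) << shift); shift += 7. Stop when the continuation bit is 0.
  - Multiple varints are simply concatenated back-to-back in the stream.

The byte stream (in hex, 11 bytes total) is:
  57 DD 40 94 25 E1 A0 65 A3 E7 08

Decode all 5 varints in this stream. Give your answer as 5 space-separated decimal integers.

  byte[0]=0x57 cont=0 payload=0x57=87: acc |= 87<<0 -> acc=87 shift=7 [end]
Varint 1: bytes[0:1] = 57 -> value 87 (1 byte(s))
  byte[1]=0xDD cont=1 payload=0x5D=93: acc |= 93<<0 -> acc=93 shift=7
  byte[2]=0x40 cont=0 payload=0x40=64: acc |= 64<<7 -> acc=8285 shift=14 [end]
Varint 2: bytes[1:3] = DD 40 -> value 8285 (2 byte(s))
  byte[3]=0x94 cont=1 payload=0x14=20: acc |= 20<<0 -> acc=20 shift=7
  byte[4]=0x25 cont=0 payload=0x25=37: acc |= 37<<7 -> acc=4756 shift=14 [end]
Varint 3: bytes[3:5] = 94 25 -> value 4756 (2 byte(s))
  byte[5]=0xE1 cont=1 payload=0x61=97: acc |= 97<<0 -> acc=97 shift=7
  byte[6]=0xA0 cont=1 payload=0x20=32: acc |= 32<<7 -> acc=4193 shift=14
  byte[7]=0x65 cont=0 payload=0x65=101: acc |= 101<<14 -> acc=1658977 shift=21 [end]
Varint 4: bytes[5:8] = E1 A0 65 -> value 1658977 (3 byte(s))
  byte[8]=0xA3 cont=1 payload=0x23=35: acc |= 35<<0 -> acc=35 shift=7
  byte[9]=0xE7 cont=1 payload=0x67=103: acc |= 103<<7 -> acc=13219 shift=14
  byte[10]=0x08 cont=0 payload=0x08=8: acc |= 8<<14 -> acc=144291 shift=21 [end]
Varint 5: bytes[8:11] = A3 E7 08 -> value 144291 (3 byte(s))

Answer: 87 8285 4756 1658977 144291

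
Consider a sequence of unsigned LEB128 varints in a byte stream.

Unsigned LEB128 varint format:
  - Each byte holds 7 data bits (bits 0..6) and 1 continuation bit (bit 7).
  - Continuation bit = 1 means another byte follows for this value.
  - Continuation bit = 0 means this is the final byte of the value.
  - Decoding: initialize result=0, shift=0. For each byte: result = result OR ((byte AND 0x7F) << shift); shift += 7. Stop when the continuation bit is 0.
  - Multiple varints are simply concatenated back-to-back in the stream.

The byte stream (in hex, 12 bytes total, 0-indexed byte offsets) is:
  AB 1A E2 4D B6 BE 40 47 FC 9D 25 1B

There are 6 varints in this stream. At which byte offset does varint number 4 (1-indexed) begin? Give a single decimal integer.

  byte[0]=0xAB cont=1 payload=0x2B=43: acc |= 43<<0 -> acc=43 shift=7
  byte[1]=0x1A cont=0 payload=0x1A=26: acc |= 26<<7 -> acc=3371 shift=14 [end]
Varint 1: bytes[0:2] = AB 1A -> value 3371 (2 byte(s))
  byte[2]=0xE2 cont=1 payload=0x62=98: acc |= 98<<0 -> acc=98 shift=7
  byte[3]=0x4D cont=0 payload=0x4D=77: acc |= 77<<7 -> acc=9954 shift=14 [end]
Varint 2: bytes[2:4] = E2 4D -> value 9954 (2 byte(s))
  byte[4]=0xB6 cont=1 payload=0x36=54: acc |= 54<<0 -> acc=54 shift=7
  byte[5]=0xBE cont=1 payload=0x3E=62: acc |= 62<<7 -> acc=7990 shift=14
  byte[6]=0x40 cont=0 payload=0x40=64: acc |= 64<<14 -> acc=1056566 shift=21 [end]
Varint 3: bytes[4:7] = B6 BE 40 -> value 1056566 (3 byte(s))
  byte[7]=0x47 cont=0 payload=0x47=71: acc |= 71<<0 -> acc=71 shift=7 [end]
Varint 4: bytes[7:8] = 47 -> value 71 (1 byte(s))
  byte[8]=0xFC cont=1 payload=0x7C=124: acc |= 124<<0 -> acc=124 shift=7
  byte[9]=0x9D cont=1 payload=0x1D=29: acc |= 29<<7 -> acc=3836 shift=14
  byte[10]=0x25 cont=0 payload=0x25=37: acc |= 37<<14 -> acc=610044 shift=21 [end]
Varint 5: bytes[8:11] = FC 9D 25 -> value 610044 (3 byte(s))
  byte[11]=0x1B cont=0 payload=0x1B=27: acc |= 27<<0 -> acc=27 shift=7 [end]
Varint 6: bytes[11:12] = 1B -> value 27 (1 byte(s))

Answer: 7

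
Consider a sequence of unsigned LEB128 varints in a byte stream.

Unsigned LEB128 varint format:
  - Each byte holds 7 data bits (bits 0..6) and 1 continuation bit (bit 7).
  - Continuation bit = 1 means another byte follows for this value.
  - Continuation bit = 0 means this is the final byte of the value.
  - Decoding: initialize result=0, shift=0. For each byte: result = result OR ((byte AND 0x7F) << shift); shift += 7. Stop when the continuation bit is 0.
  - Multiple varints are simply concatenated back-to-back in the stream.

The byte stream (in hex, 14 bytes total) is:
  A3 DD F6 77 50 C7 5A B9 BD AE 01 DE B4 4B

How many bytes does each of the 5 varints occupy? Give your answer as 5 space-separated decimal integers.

  byte[0]=0xA3 cont=1 payload=0x23=35: acc |= 35<<0 -> acc=35 shift=7
  byte[1]=0xDD cont=1 payload=0x5D=93: acc |= 93<<7 -> acc=11939 shift=14
  byte[2]=0xF6 cont=1 payload=0x76=118: acc |= 118<<14 -> acc=1945251 shift=21
  byte[3]=0x77 cont=0 payload=0x77=119: acc |= 119<<21 -> acc=251506339 shift=28 [end]
Varint 1: bytes[0:4] = A3 DD F6 77 -> value 251506339 (4 byte(s))
  byte[4]=0x50 cont=0 payload=0x50=80: acc |= 80<<0 -> acc=80 shift=7 [end]
Varint 2: bytes[4:5] = 50 -> value 80 (1 byte(s))
  byte[5]=0xC7 cont=1 payload=0x47=71: acc |= 71<<0 -> acc=71 shift=7
  byte[6]=0x5A cont=0 payload=0x5A=90: acc |= 90<<7 -> acc=11591 shift=14 [end]
Varint 3: bytes[5:7] = C7 5A -> value 11591 (2 byte(s))
  byte[7]=0xB9 cont=1 payload=0x39=57: acc |= 57<<0 -> acc=57 shift=7
  byte[8]=0xBD cont=1 payload=0x3D=61: acc |= 61<<7 -> acc=7865 shift=14
  byte[9]=0xAE cont=1 payload=0x2E=46: acc |= 46<<14 -> acc=761529 shift=21
  byte[10]=0x01 cont=0 payload=0x01=1: acc |= 1<<21 -> acc=2858681 shift=28 [end]
Varint 4: bytes[7:11] = B9 BD AE 01 -> value 2858681 (4 byte(s))
  byte[11]=0xDE cont=1 payload=0x5E=94: acc |= 94<<0 -> acc=94 shift=7
  byte[12]=0xB4 cont=1 payload=0x34=52: acc |= 52<<7 -> acc=6750 shift=14
  byte[13]=0x4B cont=0 payload=0x4B=75: acc |= 75<<14 -> acc=1235550 shift=21 [end]
Varint 5: bytes[11:14] = DE B4 4B -> value 1235550 (3 byte(s))

Answer: 4 1 2 4 3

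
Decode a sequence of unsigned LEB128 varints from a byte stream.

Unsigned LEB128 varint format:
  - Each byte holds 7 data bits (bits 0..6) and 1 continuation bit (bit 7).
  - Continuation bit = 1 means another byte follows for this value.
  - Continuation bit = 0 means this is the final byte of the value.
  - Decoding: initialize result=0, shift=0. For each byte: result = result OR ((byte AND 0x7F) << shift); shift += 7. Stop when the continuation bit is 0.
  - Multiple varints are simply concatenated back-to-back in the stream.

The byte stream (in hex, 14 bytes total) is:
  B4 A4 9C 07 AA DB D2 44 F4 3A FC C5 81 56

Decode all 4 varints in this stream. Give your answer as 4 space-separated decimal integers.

  byte[0]=0xB4 cont=1 payload=0x34=52: acc |= 52<<0 -> acc=52 shift=7
  byte[1]=0xA4 cont=1 payload=0x24=36: acc |= 36<<7 -> acc=4660 shift=14
  byte[2]=0x9C cont=1 payload=0x1C=28: acc |= 28<<14 -> acc=463412 shift=21
  byte[3]=0x07 cont=0 payload=0x07=7: acc |= 7<<21 -> acc=15143476 shift=28 [end]
Varint 1: bytes[0:4] = B4 A4 9C 07 -> value 15143476 (4 byte(s))
  byte[4]=0xAA cont=1 payload=0x2A=42: acc |= 42<<0 -> acc=42 shift=7
  byte[5]=0xDB cont=1 payload=0x5B=91: acc |= 91<<7 -> acc=11690 shift=14
  byte[6]=0xD2 cont=1 payload=0x52=82: acc |= 82<<14 -> acc=1355178 shift=21
  byte[7]=0x44 cont=0 payload=0x44=68: acc |= 68<<21 -> acc=143961514 shift=28 [end]
Varint 2: bytes[4:8] = AA DB D2 44 -> value 143961514 (4 byte(s))
  byte[8]=0xF4 cont=1 payload=0x74=116: acc |= 116<<0 -> acc=116 shift=7
  byte[9]=0x3A cont=0 payload=0x3A=58: acc |= 58<<7 -> acc=7540 shift=14 [end]
Varint 3: bytes[8:10] = F4 3A -> value 7540 (2 byte(s))
  byte[10]=0xFC cont=1 payload=0x7C=124: acc |= 124<<0 -> acc=124 shift=7
  byte[11]=0xC5 cont=1 payload=0x45=69: acc |= 69<<7 -> acc=8956 shift=14
  byte[12]=0x81 cont=1 payload=0x01=1: acc |= 1<<14 -> acc=25340 shift=21
  byte[13]=0x56 cont=0 payload=0x56=86: acc |= 86<<21 -> acc=180380412 shift=28 [end]
Varint 4: bytes[10:14] = FC C5 81 56 -> value 180380412 (4 byte(s))

Answer: 15143476 143961514 7540 180380412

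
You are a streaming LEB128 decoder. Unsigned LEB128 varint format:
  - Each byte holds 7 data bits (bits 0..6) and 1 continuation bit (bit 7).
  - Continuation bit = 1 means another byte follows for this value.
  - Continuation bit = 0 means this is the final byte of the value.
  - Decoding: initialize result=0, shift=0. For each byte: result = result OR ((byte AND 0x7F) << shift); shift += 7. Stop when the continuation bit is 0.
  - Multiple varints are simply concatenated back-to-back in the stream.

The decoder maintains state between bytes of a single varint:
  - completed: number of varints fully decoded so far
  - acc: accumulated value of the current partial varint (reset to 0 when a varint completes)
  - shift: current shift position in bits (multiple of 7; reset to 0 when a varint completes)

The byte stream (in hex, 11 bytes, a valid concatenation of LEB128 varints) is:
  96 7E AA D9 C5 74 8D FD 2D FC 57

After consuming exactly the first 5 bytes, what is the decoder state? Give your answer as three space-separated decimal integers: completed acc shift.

Answer: 1 1141930 21

Derivation:
byte[0]=0x96 cont=1 payload=0x16: acc |= 22<<0 -> completed=0 acc=22 shift=7
byte[1]=0x7E cont=0 payload=0x7E: varint #1 complete (value=16150); reset -> completed=1 acc=0 shift=0
byte[2]=0xAA cont=1 payload=0x2A: acc |= 42<<0 -> completed=1 acc=42 shift=7
byte[3]=0xD9 cont=1 payload=0x59: acc |= 89<<7 -> completed=1 acc=11434 shift=14
byte[4]=0xC5 cont=1 payload=0x45: acc |= 69<<14 -> completed=1 acc=1141930 shift=21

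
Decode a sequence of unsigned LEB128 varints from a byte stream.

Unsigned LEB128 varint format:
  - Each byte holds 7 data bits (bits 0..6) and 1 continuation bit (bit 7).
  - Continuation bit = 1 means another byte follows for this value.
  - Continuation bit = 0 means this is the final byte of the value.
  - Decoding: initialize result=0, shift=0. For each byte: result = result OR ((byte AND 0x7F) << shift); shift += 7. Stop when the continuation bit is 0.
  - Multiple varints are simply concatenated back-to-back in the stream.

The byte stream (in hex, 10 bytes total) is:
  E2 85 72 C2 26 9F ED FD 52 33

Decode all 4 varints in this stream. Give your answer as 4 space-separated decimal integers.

Answer: 1868514 4930 174028447 51

Derivation:
  byte[0]=0xE2 cont=1 payload=0x62=98: acc |= 98<<0 -> acc=98 shift=7
  byte[1]=0x85 cont=1 payload=0x05=5: acc |= 5<<7 -> acc=738 shift=14
  byte[2]=0x72 cont=0 payload=0x72=114: acc |= 114<<14 -> acc=1868514 shift=21 [end]
Varint 1: bytes[0:3] = E2 85 72 -> value 1868514 (3 byte(s))
  byte[3]=0xC2 cont=1 payload=0x42=66: acc |= 66<<0 -> acc=66 shift=7
  byte[4]=0x26 cont=0 payload=0x26=38: acc |= 38<<7 -> acc=4930 shift=14 [end]
Varint 2: bytes[3:5] = C2 26 -> value 4930 (2 byte(s))
  byte[5]=0x9F cont=1 payload=0x1F=31: acc |= 31<<0 -> acc=31 shift=7
  byte[6]=0xED cont=1 payload=0x6D=109: acc |= 109<<7 -> acc=13983 shift=14
  byte[7]=0xFD cont=1 payload=0x7D=125: acc |= 125<<14 -> acc=2061983 shift=21
  byte[8]=0x52 cont=0 payload=0x52=82: acc |= 82<<21 -> acc=174028447 shift=28 [end]
Varint 3: bytes[5:9] = 9F ED FD 52 -> value 174028447 (4 byte(s))
  byte[9]=0x33 cont=0 payload=0x33=51: acc |= 51<<0 -> acc=51 shift=7 [end]
Varint 4: bytes[9:10] = 33 -> value 51 (1 byte(s))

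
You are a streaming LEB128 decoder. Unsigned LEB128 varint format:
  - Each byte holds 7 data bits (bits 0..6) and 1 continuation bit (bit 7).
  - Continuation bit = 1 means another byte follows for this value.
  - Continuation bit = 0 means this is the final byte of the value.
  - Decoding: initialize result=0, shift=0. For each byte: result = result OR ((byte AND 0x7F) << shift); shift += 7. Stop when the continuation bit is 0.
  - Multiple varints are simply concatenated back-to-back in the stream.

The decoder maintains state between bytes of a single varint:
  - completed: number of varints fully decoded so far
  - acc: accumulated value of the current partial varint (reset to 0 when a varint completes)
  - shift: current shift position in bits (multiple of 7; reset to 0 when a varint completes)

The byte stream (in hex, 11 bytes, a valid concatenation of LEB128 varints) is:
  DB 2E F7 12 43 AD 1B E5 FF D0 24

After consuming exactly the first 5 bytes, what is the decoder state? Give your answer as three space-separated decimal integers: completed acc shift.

Answer: 3 0 0

Derivation:
byte[0]=0xDB cont=1 payload=0x5B: acc |= 91<<0 -> completed=0 acc=91 shift=7
byte[1]=0x2E cont=0 payload=0x2E: varint #1 complete (value=5979); reset -> completed=1 acc=0 shift=0
byte[2]=0xF7 cont=1 payload=0x77: acc |= 119<<0 -> completed=1 acc=119 shift=7
byte[3]=0x12 cont=0 payload=0x12: varint #2 complete (value=2423); reset -> completed=2 acc=0 shift=0
byte[4]=0x43 cont=0 payload=0x43: varint #3 complete (value=67); reset -> completed=3 acc=0 shift=0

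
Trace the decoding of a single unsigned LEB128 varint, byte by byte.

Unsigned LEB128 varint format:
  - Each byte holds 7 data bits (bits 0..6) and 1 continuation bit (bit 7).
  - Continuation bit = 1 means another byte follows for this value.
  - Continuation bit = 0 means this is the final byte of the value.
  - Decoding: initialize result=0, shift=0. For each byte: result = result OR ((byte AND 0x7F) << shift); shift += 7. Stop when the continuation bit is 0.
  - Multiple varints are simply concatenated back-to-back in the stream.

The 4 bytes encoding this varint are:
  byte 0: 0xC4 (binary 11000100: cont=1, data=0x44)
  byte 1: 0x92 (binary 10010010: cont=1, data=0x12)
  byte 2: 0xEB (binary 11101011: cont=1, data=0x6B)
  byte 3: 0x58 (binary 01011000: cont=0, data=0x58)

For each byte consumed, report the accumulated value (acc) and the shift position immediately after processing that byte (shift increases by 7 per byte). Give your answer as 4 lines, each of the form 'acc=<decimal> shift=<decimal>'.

byte 0=0xC4: payload=0x44=68, contrib = 68<<0 = 68; acc -> 68, shift -> 7
byte 1=0x92: payload=0x12=18, contrib = 18<<7 = 2304; acc -> 2372, shift -> 14
byte 2=0xEB: payload=0x6B=107, contrib = 107<<14 = 1753088; acc -> 1755460, shift -> 21
byte 3=0x58: payload=0x58=88, contrib = 88<<21 = 184549376; acc -> 186304836, shift -> 28

Answer: acc=68 shift=7
acc=2372 shift=14
acc=1755460 shift=21
acc=186304836 shift=28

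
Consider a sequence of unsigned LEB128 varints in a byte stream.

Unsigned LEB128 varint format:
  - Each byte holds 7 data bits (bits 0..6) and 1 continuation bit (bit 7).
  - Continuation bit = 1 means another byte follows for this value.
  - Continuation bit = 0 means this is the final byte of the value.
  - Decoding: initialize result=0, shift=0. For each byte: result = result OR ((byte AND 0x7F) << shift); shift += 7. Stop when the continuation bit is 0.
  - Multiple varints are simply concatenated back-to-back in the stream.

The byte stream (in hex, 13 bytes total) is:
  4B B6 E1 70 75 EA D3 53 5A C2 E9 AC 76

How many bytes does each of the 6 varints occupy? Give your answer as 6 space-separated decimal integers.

Answer: 1 3 1 3 1 4

Derivation:
  byte[0]=0x4B cont=0 payload=0x4B=75: acc |= 75<<0 -> acc=75 shift=7 [end]
Varint 1: bytes[0:1] = 4B -> value 75 (1 byte(s))
  byte[1]=0xB6 cont=1 payload=0x36=54: acc |= 54<<0 -> acc=54 shift=7
  byte[2]=0xE1 cont=1 payload=0x61=97: acc |= 97<<7 -> acc=12470 shift=14
  byte[3]=0x70 cont=0 payload=0x70=112: acc |= 112<<14 -> acc=1847478 shift=21 [end]
Varint 2: bytes[1:4] = B6 E1 70 -> value 1847478 (3 byte(s))
  byte[4]=0x75 cont=0 payload=0x75=117: acc |= 117<<0 -> acc=117 shift=7 [end]
Varint 3: bytes[4:5] = 75 -> value 117 (1 byte(s))
  byte[5]=0xEA cont=1 payload=0x6A=106: acc |= 106<<0 -> acc=106 shift=7
  byte[6]=0xD3 cont=1 payload=0x53=83: acc |= 83<<7 -> acc=10730 shift=14
  byte[7]=0x53 cont=0 payload=0x53=83: acc |= 83<<14 -> acc=1370602 shift=21 [end]
Varint 4: bytes[5:8] = EA D3 53 -> value 1370602 (3 byte(s))
  byte[8]=0x5A cont=0 payload=0x5A=90: acc |= 90<<0 -> acc=90 shift=7 [end]
Varint 5: bytes[8:9] = 5A -> value 90 (1 byte(s))
  byte[9]=0xC2 cont=1 payload=0x42=66: acc |= 66<<0 -> acc=66 shift=7
  byte[10]=0xE9 cont=1 payload=0x69=105: acc |= 105<<7 -> acc=13506 shift=14
  byte[11]=0xAC cont=1 payload=0x2C=44: acc |= 44<<14 -> acc=734402 shift=21
  byte[12]=0x76 cont=0 payload=0x76=118: acc |= 118<<21 -> acc=248198338 shift=28 [end]
Varint 6: bytes[9:13] = C2 E9 AC 76 -> value 248198338 (4 byte(s))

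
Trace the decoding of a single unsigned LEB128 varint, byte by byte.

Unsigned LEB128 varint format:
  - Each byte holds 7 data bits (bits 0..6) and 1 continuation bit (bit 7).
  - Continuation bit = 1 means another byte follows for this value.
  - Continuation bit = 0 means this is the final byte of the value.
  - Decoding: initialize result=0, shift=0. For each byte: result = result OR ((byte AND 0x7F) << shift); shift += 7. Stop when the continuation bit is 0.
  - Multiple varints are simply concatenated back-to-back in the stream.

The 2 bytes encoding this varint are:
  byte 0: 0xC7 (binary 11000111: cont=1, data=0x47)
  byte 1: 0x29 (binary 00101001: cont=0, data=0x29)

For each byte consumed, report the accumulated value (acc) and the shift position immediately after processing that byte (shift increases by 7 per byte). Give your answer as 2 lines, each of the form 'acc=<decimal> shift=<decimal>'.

Answer: acc=71 shift=7
acc=5319 shift=14

Derivation:
byte 0=0xC7: payload=0x47=71, contrib = 71<<0 = 71; acc -> 71, shift -> 7
byte 1=0x29: payload=0x29=41, contrib = 41<<7 = 5248; acc -> 5319, shift -> 14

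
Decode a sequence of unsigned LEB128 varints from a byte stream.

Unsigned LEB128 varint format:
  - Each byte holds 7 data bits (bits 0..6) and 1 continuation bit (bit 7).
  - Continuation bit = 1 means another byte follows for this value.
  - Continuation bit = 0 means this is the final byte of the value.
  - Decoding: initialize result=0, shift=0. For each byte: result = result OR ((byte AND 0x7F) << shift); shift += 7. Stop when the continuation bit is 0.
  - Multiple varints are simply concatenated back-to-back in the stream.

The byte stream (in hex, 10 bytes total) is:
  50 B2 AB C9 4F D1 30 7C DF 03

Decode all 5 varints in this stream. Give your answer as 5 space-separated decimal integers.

  byte[0]=0x50 cont=0 payload=0x50=80: acc |= 80<<0 -> acc=80 shift=7 [end]
Varint 1: bytes[0:1] = 50 -> value 80 (1 byte(s))
  byte[1]=0xB2 cont=1 payload=0x32=50: acc |= 50<<0 -> acc=50 shift=7
  byte[2]=0xAB cont=1 payload=0x2B=43: acc |= 43<<7 -> acc=5554 shift=14
  byte[3]=0xC9 cont=1 payload=0x49=73: acc |= 73<<14 -> acc=1201586 shift=21
  byte[4]=0x4F cont=0 payload=0x4F=79: acc |= 79<<21 -> acc=166876594 shift=28 [end]
Varint 2: bytes[1:5] = B2 AB C9 4F -> value 166876594 (4 byte(s))
  byte[5]=0xD1 cont=1 payload=0x51=81: acc |= 81<<0 -> acc=81 shift=7
  byte[6]=0x30 cont=0 payload=0x30=48: acc |= 48<<7 -> acc=6225 shift=14 [end]
Varint 3: bytes[5:7] = D1 30 -> value 6225 (2 byte(s))
  byte[7]=0x7C cont=0 payload=0x7C=124: acc |= 124<<0 -> acc=124 shift=7 [end]
Varint 4: bytes[7:8] = 7C -> value 124 (1 byte(s))
  byte[8]=0xDF cont=1 payload=0x5F=95: acc |= 95<<0 -> acc=95 shift=7
  byte[9]=0x03 cont=0 payload=0x03=3: acc |= 3<<7 -> acc=479 shift=14 [end]
Varint 5: bytes[8:10] = DF 03 -> value 479 (2 byte(s))

Answer: 80 166876594 6225 124 479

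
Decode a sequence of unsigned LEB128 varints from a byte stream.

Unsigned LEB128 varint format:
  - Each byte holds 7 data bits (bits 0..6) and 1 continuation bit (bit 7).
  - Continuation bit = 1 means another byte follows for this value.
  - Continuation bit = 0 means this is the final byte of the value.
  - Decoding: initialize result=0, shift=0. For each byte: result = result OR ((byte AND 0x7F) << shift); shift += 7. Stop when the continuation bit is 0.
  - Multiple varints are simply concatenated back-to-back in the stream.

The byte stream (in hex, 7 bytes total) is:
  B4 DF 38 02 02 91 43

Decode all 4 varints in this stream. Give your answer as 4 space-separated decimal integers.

  byte[0]=0xB4 cont=1 payload=0x34=52: acc |= 52<<0 -> acc=52 shift=7
  byte[1]=0xDF cont=1 payload=0x5F=95: acc |= 95<<7 -> acc=12212 shift=14
  byte[2]=0x38 cont=0 payload=0x38=56: acc |= 56<<14 -> acc=929716 shift=21 [end]
Varint 1: bytes[0:3] = B4 DF 38 -> value 929716 (3 byte(s))
  byte[3]=0x02 cont=0 payload=0x02=2: acc |= 2<<0 -> acc=2 shift=7 [end]
Varint 2: bytes[3:4] = 02 -> value 2 (1 byte(s))
  byte[4]=0x02 cont=0 payload=0x02=2: acc |= 2<<0 -> acc=2 shift=7 [end]
Varint 3: bytes[4:5] = 02 -> value 2 (1 byte(s))
  byte[5]=0x91 cont=1 payload=0x11=17: acc |= 17<<0 -> acc=17 shift=7
  byte[6]=0x43 cont=0 payload=0x43=67: acc |= 67<<7 -> acc=8593 shift=14 [end]
Varint 4: bytes[5:7] = 91 43 -> value 8593 (2 byte(s))

Answer: 929716 2 2 8593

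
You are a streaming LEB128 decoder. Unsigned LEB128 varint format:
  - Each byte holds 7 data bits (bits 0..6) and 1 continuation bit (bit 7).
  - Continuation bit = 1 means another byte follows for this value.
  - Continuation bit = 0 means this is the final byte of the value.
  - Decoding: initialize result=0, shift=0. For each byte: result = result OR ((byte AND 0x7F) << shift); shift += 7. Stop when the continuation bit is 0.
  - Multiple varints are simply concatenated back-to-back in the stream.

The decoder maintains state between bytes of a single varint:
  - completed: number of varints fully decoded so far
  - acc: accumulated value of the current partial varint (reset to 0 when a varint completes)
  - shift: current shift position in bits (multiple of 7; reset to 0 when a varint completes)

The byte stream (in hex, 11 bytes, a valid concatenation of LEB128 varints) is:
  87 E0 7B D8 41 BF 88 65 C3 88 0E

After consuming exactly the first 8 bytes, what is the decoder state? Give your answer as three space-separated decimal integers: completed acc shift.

byte[0]=0x87 cont=1 payload=0x07: acc |= 7<<0 -> completed=0 acc=7 shift=7
byte[1]=0xE0 cont=1 payload=0x60: acc |= 96<<7 -> completed=0 acc=12295 shift=14
byte[2]=0x7B cont=0 payload=0x7B: varint #1 complete (value=2027527); reset -> completed=1 acc=0 shift=0
byte[3]=0xD8 cont=1 payload=0x58: acc |= 88<<0 -> completed=1 acc=88 shift=7
byte[4]=0x41 cont=0 payload=0x41: varint #2 complete (value=8408); reset -> completed=2 acc=0 shift=0
byte[5]=0xBF cont=1 payload=0x3F: acc |= 63<<0 -> completed=2 acc=63 shift=7
byte[6]=0x88 cont=1 payload=0x08: acc |= 8<<7 -> completed=2 acc=1087 shift=14
byte[7]=0x65 cont=0 payload=0x65: varint #3 complete (value=1655871); reset -> completed=3 acc=0 shift=0

Answer: 3 0 0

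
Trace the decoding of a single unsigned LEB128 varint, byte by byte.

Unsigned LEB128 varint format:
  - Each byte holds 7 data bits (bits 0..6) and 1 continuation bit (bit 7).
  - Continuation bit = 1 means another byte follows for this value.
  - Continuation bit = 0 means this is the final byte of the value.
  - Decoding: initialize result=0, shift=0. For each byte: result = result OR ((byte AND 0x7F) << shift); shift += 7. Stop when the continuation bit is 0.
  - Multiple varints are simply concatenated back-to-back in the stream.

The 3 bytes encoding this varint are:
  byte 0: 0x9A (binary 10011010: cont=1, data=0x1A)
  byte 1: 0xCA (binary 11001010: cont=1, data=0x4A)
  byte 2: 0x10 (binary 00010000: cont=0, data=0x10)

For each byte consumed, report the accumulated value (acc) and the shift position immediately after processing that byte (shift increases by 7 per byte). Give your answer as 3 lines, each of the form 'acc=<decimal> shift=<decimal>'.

Answer: acc=26 shift=7
acc=9498 shift=14
acc=271642 shift=21

Derivation:
byte 0=0x9A: payload=0x1A=26, contrib = 26<<0 = 26; acc -> 26, shift -> 7
byte 1=0xCA: payload=0x4A=74, contrib = 74<<7 = 9472; acc -> 9498, shift -> 14
byte 2=0x10: payload=0x10=16, contrib = 16<<14 = 262144; acc -> 271642, shift -> 21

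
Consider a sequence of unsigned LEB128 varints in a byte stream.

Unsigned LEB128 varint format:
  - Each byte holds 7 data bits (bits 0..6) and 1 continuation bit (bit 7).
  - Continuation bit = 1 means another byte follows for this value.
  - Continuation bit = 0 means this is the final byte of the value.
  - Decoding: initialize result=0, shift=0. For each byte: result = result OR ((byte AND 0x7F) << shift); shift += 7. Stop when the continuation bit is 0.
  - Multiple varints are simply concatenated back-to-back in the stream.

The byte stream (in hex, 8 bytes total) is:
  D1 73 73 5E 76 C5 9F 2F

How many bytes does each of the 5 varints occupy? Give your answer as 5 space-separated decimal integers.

  byte[0]=0xD1 cont=1 payload=0x51=81: acc |= 81<<0 -> acc=81 shift=7
  byte[1]=0x73 cont=0 payload=0x73=115: acc |= 115<<7 -> acc=14801 shift=14 [end]
Varint 1: bytes[0:2] = D1 73 -> value 14801 (2 byte(s))
  byte[2]=0x73 cont=0 payload=0x73=115: acc |= 115<<0 -> acc=115 shift=7 [end]
Varint 2: bytes[2:3] = 73 -> value 115 (1 byte(s))
  byte[3]=0x5E cont=0 payload=0x5E=94: acc |= 94<<0 -> acc=94 shift=7 [end]
Varint 3: bytes[3:4] = 5E -> value 94 (1 byte(s))
  byte[4]=0x76 cont=0 payload=0x76=118: acc |= 118<<0 -> acc=118 shift=7 [end]
Varint 4: bytes[4:5] = 76 -> value 118 (1 byte(s))
  byte[5]=0xC5 cont=1 payload=0x45=69: acc |= 69<<0 -> acc=69 shift=7
  byte[6]=0x9F cont=1 payload=0x1F=31: acc |= 31<<7 -> acc=4037 shift=14
  byte[7]=0x2F cont=0 payload=0x2F=47: acc |= 47<<14 -> acc=774085 shift=21 [end]
Varint 5: bytes[5:8] = C5 9F 2F -> value 774085 (3 byte(s))

Answer: 2 1 1 1 3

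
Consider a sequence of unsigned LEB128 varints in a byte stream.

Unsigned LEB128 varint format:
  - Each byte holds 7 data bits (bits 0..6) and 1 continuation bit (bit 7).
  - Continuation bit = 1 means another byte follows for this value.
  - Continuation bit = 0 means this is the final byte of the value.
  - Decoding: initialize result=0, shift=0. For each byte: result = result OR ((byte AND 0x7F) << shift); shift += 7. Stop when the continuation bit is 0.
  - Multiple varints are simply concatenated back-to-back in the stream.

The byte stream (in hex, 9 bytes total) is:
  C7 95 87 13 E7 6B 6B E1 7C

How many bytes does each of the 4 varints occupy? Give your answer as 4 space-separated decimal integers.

  byte[0]=0xC7 cont=1 payload=0x47=71: acc |= 71<<0 -> acc=71 shift=7
  byte[1]=0x95 cont=1 payload=0x15=21: acc |= 21<<7 -> acc=2759 shift=14
  byte[2]=0x87 cont=1 payload=0x07=7: acc |= 7<<14 -> acc=117447 shift=21
  byte[3]=0x13 cont=0 payload=0x13=19: acc |= 19<<21 -> acc=39963335 shift=28 [end]
Varint 1: bytes[0:4] = C7 95 87 13 -> value 39963335 (4 byte(s))
  byte[4]=0xE7 cont=1 payload=0x67=103: acc |= 103<<0 -> acc=103 shift=7
  byte[5]=0x6B cont=0 payload=0x6B=107: acc |= 107<<7 -> acc=13799 shift=14 [end]
Varint 2: bytes[4:6] = E7 6B -> value 13799 (2 byte(s))
  byte[6]=0x6B cont=0 payload=0x6B=107: acc |= 107<<0 -> acc=107 shift=7 [end]
Varint 3: bytes[6:7] = 6B -> value 107 (1 byte(s))
  byte[7]=0xE1 cont=1 payload=0x61=97: acc |= 97<<0 -> acc=97 shift=7
  byte[8]=0x7C cont=0 payload=0x7C=124: acc |= 124<<7 -> acc=15969 shift=14 [end]
Varint 4: bytes[7:9] = E1 7C -> value 15969 (2 byte(s))

Answer: 4 2 1 2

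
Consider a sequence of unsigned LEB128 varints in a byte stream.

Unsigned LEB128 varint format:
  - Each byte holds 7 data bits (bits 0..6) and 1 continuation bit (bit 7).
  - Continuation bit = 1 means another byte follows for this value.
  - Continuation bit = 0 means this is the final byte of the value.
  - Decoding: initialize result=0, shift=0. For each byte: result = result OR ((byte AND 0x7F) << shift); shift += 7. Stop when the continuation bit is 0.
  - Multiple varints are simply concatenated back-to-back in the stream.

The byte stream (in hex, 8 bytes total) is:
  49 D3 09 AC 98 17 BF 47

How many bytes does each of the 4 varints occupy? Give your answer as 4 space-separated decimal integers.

  byte[0]=0x49 cont=0 payload=0x49=73: acc |= 73<<0 -> acc=73 shift=7 [end]
Varint 1: bytes[0:1] = 49 -> value 73 (1 byte(s))
  byte[1]=0xD3 cont=1 payload=0x53=83: acc |= 83<<0 -> acc=83 shift=7
  byte[2]=0x09 cont=0 payload=0x09=9: acc |= 9<<7 -> acc=1235 shift=14 [end]
Varint 2: bytes[1:3] = D3 09 -> value 1235 (2 byte(s))
  byte[3]=0xAC cont=1 payload=0x2C=44: acc |= 44<<0 -> acc=44 shift=7
  byte[4]=0x98 cont=1 payload=0x18=24: acc |= 24<<7 -> acc=3116 shift=14
  byte[5]=0x17 cont=0 payload=0x17=23: acc |= 23<<14 -> acc=379948 shift=21 [end]
Varint 3: bytes[3:6] = AC 98 17 -> value 379948 (3 byte(s))
  byte[6]=0xBF cont=1 payload=0x3F=63: acc |= 63<<0 -> acc=63 shift=7
  byte[7]=0x47 cont=0 payload=0x47=71: acc |= 71<<7 -> acc=9151 shift=14 [end]
Varint 4: bytes[6:8] = BF 47 -> value 9151 (2 byte(s))

Answer: 1 2 3 2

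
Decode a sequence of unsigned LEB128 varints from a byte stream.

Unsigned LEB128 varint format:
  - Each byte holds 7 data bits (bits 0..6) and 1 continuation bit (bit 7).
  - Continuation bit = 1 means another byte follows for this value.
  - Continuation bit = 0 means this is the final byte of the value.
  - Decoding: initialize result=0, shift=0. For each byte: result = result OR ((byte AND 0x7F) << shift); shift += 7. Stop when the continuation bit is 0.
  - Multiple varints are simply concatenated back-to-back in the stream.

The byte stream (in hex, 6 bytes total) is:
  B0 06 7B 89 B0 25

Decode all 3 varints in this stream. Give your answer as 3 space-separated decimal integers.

  byte[0]=0xB0 cont=1 payload=0x30=48: acc |= 48<<0 -> acc=48 shift=7
  byte[1]=0x06 cont=0 payload=0x06=6: acc |= 6<<7 -> acc=816 shift=14 [end]
Varint 1: bytes[0:2] = B0 06 -> value 816 (2 byte(s))
  byte[2]=0x7B cont=0 payload=0x7B=123: acc |= 123<<0 -> acc=123 shift=7 [end]
Varint 2: bytes[2:3] = 7B -> value 123 (1 byte(s))
  byte[3]=0x89 cont=1 payload=0x09=9: acc |= 9<<0 -> acc=9 shift=7
  byte[4]=0xB0 cont=1 payload=0x30=48: acc |= 48<<7 -> acc=6153 shift=14
  byte[5]=0x25 cont=0 payload=0x25=37: acc |= 37<<14 -> acc=612361 shift=21 [end]
Varint 3: bytes[3:6] = 89 B0 25 -> value 612361 (3 byte(s))

Answer: 816 123 612361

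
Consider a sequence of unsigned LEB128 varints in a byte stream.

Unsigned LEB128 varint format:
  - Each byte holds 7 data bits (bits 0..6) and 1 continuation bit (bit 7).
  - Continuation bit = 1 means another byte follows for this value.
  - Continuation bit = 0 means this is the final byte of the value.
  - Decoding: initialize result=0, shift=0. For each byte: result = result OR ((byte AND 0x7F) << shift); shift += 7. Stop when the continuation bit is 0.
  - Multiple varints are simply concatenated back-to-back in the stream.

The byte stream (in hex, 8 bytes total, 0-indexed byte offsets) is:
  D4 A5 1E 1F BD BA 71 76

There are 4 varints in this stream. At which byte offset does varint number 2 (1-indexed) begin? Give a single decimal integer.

Answer: 3

Derivation:
  byte[0]=0xD4 cont=1 payload=0x54=84: acc |= 84<<0 -> acc=84 shift=7
  byte[1]=0xA5 cont=1 payload=0x25=37: acc |= 37<<7 -> acc=4820 shift=14
  byte[2]=0x1E cont=0 payload=0x1E=30: acc |= 30<<14 -> acc=496340 shift=21 [end]
Varint 1: bytes[0:3] = D4 A5 1E -> value 496340 (3 byte(s))
  byte[3]=0x1F cont=0 payload=0x1F=31: acc |= 31<<0 -> acc=31 shift=7 [end]
Varint 2: bytes[3:4] = 1F -> value 31 (1 byte(s))
  byte[4]=0xBD cont=1 payload=0x3D=61: acc |= 61<<0 -> acc=61 shift=7
  byte[5]=0xBA cont=1 payload=0x3A=58: acc |= 58<<7 -> acc=7485 shift=14
  byte[6]=0x71 cont=0 payload=0x71=113: acc |= 113<<14 -> acc=1858877 shift=21 [end]
Varint 3: bytes[4:7] = BD BA 71 -> value 1858877 (3 byte(s))
  byte[7]=0x76 cont=0 payload=0x76=118: acc |= 118<<0 -> acc=118 shift=7 [end]
Varint 4: bytes[7:8] = 76 -> value 118 (1 byte(s))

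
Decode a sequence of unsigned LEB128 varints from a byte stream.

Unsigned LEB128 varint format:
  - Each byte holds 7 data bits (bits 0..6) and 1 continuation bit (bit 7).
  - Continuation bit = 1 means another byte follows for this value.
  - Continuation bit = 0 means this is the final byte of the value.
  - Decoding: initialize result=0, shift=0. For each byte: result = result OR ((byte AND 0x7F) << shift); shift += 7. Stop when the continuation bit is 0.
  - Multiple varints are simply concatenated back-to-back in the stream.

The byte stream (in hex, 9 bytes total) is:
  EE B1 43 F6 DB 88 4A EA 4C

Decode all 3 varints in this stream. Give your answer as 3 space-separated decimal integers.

  byte[0]=0xEE cont=1 payload=0x6E=110: acc |= 110<<0 -> acc=110 shift=7
  byte[1]=0xB1 cont=1 payload=0x31=49: acc |= 49<<7 -> acc=6382 shift=14
  byte[2]=0x43 cont=0 payload=0x43=67: acc |= 67<<14 -> acc=1104110 shift=21 [end]
Varint 1: bytes[0:3] = EE B1 43 -> value 1104110 (3 byte(s))
  byte[3]=0xF6 cont=1 payload=0x76=118: acc |= 118<<0 -> acc=118 shift=7
  byte[4]=0xDB cont=1 payload=0x5B=91: acc |= 91<<7 -> acc=11766 shift=14
  byte[5]=0x88 cont=1 payload=0x08=8: acc |= 8<<14 -> acc=142838 shift=21
  byte[6]=0x4A cont=0 payload=0x4A=74: acc |= 74<<21 -> acc=155332086 shift=28 [end]
Varint 2: bytes[3:7] = F6 DB 88 4A -> value 155332086 (4 byte(s))
  byte[7]=0xEA cont=1 payload=0x6A=106: acc |= 106<<0 -> acc=106 shift=7
  byte[8]=0x4C cont=0 payload=0x4C=76: acc |= 76<<7 -> acc=9834 shift=14 [end]
Varint 3: bytes[7:9] = EA 4C -> value 9834 (2 byte(s))

Answer: 1104110 155332086 9834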